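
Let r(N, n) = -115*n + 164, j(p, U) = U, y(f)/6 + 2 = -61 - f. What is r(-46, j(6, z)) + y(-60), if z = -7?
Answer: 951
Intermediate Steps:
y(f) = -378 - 6*f (y(f) = -12 + 6*(-61 - f) = -12 + (-366 - 6*f) = -378 - 6*f)
r(N, n) = 164 - 115*n
r(-46, j(6, z)) + y(-60) = (164 - 115*(-7)) + (-378 - 6*(-60)) = (164 + 805) + (-378 + 360) = 969 - 18 = 951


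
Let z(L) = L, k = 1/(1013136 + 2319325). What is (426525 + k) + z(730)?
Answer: 1423810624556/3332461 ≈ 4.2726e+5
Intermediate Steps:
k = 1/3332461 ≈ 3.0008e-7
(426525 + k) + z(730) = (426525 + 1/3332461) + 730 = 1421377928026/3332461 + 730 = 1423810624556/3332461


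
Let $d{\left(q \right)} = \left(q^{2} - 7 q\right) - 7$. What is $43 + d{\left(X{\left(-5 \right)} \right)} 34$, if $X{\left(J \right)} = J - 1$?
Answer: $2457$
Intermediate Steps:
$X{\left(J \right)} = -1 + J$
$d{\left(q \right)} = -7 + q^{2} - 7 q$
$43 + d{\left(X{\left(-5 \right)} \right)} 34 = 43 + \left(-7 + \left(-1 - 5\right)^{2} - 7 \left(-1 - 5\right)\right) 34 = 43 + \left(-7 + \left(-6\right)^{2} - -42\right) 34 = 43 + \left(-7 + 36 + 42\right) 34 = 43 + 71 \cdot 34 = 43 + 2414 = 2457$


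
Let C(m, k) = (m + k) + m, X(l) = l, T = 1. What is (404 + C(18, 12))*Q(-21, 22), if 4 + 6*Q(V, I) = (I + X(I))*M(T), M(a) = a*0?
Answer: -904/3 ≈ -301.33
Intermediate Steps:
M(a) = 0
Q(V, I) = -2/3 (Q(V, I) = -2/3 + ((I + I)*0)/6 = -2/3 + ((2*I)*0)/6 = -2/3 + (1/6)*0 = -2/3 + 0 = -2/3)
C(m, k) = k + 2*m (C(m, k) = (k + m) + m = k + 2*m)
(404 + C(18, 12))*Q(-21, 22) = (404 + (12 + 2*18))*(-2/3) = (404 + (12 + 36))*(-2/3) = (404 + 48)*(-2/3) = 452*(-2/3) = -904/3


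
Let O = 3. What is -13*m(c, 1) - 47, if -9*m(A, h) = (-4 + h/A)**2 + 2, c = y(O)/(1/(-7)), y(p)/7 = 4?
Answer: -2413409/115248 ≈ -20.941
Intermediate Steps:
y(p) = 28 (y(p) = 7*4 = 28)
c = -196 (c = 28/(1/(-7)) = 28/(-1/7) = 28*(-7) = -196)
m(A, h) = -2/9 - (-4 + h/A)**2/9 (m(A, h) = -((-4 + h/A)**2 + 2)/9 = -(2 + (-4 + h/A)**2)/9 = -2/9 - (-4 + h/A)**2/9)
-13*m(c, 1) - 47 = -13*(-2/9 - 1/9*(-1*1 + 4*(-196))**2/(-196)**2) - 47 = -13*(-2/9 - 1/9*1/38416*(-1 - 784)**2) - 47 = -13*(-2/9 - 1/9*1/38416*(-785)**2) - 47 = -13*(-2/9 - 1/9*1/38416*616225) - 47 = -13*(-2/9 - 616225/345744) - 47 = -13*(-231019/115248) - 47 = 3003247/115248 - 47 = -2413409/115248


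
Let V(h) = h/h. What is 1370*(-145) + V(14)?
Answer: -198649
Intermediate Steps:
V(h) = 1
1370*(-145) + V(14) = 1370*(-145) + 1 = -198650 + 1 = -198649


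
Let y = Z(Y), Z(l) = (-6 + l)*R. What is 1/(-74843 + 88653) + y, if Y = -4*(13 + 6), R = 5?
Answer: -5662099/13810 ≈ -410.00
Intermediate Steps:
Y = -76 (Y = -4*19 = -76)
Z(l) = -30 + 5*l (Z(l) = (-6 + l)*5 = -30 + 5*l)
y = -410 (y = -30 + 5*(-76) = -30 - 380 = -410)
1/(-74843 + 88653) + y = 1/(-74843 + 88653) - 410 = 1/13810 - 410 = -5662099/13810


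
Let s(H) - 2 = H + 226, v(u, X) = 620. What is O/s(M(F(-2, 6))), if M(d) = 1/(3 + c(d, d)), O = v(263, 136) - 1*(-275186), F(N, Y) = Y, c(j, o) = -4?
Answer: 275806/227 ≈ 1215.0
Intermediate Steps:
O = 275806 (O = 620 - 1*(-275186) = 620 + 275186 = 275806)
M(d) = -1 (M(d) = 1/(3 - 4) = 1/(-1) = -1)
s(H) = 228 + H (s(H) = 2 + (H + 226) = 2 + (226 + H) = 228 + H)
O/s(M(F(-2, 6))) = 275806/(228 - 1) = 275806/227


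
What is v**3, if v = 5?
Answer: 125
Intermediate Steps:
v**3 = 5**3 = 125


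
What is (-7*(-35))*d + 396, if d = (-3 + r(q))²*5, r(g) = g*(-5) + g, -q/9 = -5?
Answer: 41024421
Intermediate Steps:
q = 45 (q = -9*(-5) = 45)
r(g) = -4*g (r(g) = -5*g + g = -4*g)
d = 167445 (d = (-3 - 4*45)²*5 = (-3 - 180)²*5 = (-183)²*5 = 33489*5 = 167445)
(-7*(-35))*d + 396 = -7*(-35)*167445 + 396 = 245*167445 + 396 = 41024025 + 396 = 41024421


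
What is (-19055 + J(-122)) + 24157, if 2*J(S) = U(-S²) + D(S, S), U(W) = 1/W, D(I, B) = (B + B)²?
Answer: 1038010159/29768 ≈ 34870.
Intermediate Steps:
D(I, B) = 4*B² (D(I, B) = (2*B)² = 4*B²)
J(S) = 2*S² - 1/(2*S²) (J(S) = (1/(-S²) + 4*S²)/2 = (-1/S² + 4*S²)/2 = 2*S² - 1/(2*S²))
(-19055 + J(-122)) + 24157 = (-19055 + (½)*(-1 + 4*(-122)⁴)/(-122)²) + 24157 = (-19055 + (½)*(1/14884)*(-1 + 4*221533456)) + 24157 = (-19055 + (½)*(1/14884)*(-1 + 886133824)) + 24157 = (-19055 + (½)*(1/14884)*886133823) + 24157 = (-19055 + 886133823/29768) + 24157 = 318904583/29768 + 24157 = 1038010159/29768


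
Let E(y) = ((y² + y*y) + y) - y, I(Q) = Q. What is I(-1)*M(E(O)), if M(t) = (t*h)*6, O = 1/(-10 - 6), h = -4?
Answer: 3/16 ≈ 0.18750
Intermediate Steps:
O = -1/16 (O = 1/(-16) = -1/16 ≈ -0.062500)
E(y) = 2*y² (E(y) = ((y² + y²) + y) - y = (2*y² + y) - y = (y + 2*y²) - y = 2*y²)
M(t) = -24*t (M(t) = (t*(-4))*6 = -4*t*6 = -24*t)
I(-1)*M(E(O)) = -(-24)*2*(-1/16)² = -(-24)*2*(1/256) = -(-24)/128 = -1*(-3/16) = 3/16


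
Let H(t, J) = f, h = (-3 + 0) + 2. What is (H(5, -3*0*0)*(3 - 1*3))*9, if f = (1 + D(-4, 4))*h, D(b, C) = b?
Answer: 0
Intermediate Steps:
h = -1 (h = -3 + 2 = -1)
f = 3 (f = (1 - 4)*(-1) = -3*(-1) = 3)
H(t, J) = 3
(H(5, -3*0*0)*(3 - 1*3))*9 = (3*(3 - 1*3))*9 = (3*(3 - 3))*9 = (3*0)*9 = 0*9 = 0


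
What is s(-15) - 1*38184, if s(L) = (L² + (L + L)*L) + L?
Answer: -37524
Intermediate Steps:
s(L) = L + 3*L² (s(L) = (L² + (2*L)*L) + L = (L² + 2*L²) + L = 3*L² + L = L + 3*L²)
s(-15) - 1*38184 = -15*(1 + 3*(-15)) - 1*38184 = -15*(1 - 45) - 38184 = -15*(-44) - 38184 = 660 - 38184 = -37524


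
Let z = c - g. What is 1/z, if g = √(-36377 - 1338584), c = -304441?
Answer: I/(√1374961 - 304441*I) ≈ -3.2847e-6 + 1.2651e-8*I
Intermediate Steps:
g = I*√1374961 (g = √(-1374961) = I*√1374961 ≈ 1172.6*I)
z = -304441 - I*√1374961 ≈ -3.0444e+5 - 1172.6*I
1/z = 1/(-304441 - I*√1374961)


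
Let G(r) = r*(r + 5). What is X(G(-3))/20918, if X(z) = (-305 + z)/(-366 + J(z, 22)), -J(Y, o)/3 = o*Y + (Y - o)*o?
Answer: -311/39284004 ≈ -7.9167e-6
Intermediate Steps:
J(Y, o) = -3*Y*o - 3*o*(Y - o) (J(Y, o) = -3*(o*Y + (Y - o)*o) = -3*(Y*o + o*(Y - o)) = -3*Y*o - 3*o*(Y - o))
G(r) = r*(5 + r)
X(z) = (-305 + z)/(1086 - 132*z) (X(z) = (-305 + z)/(-366 + 3*22*(22 - 2*z)) = (-305 + z)/(-366 + (1452 - 132*z)) = (-305 + z)/(1086 - 132*z))
X(G(-3))/20918 = ((305 - (-3)*(5 - 3))/(6*(-181 + 22*(-3*(5 - 3)))))/20918 = ((305 - (-3)*2)/(6*(-181 + 22*(-3*2))))*(1/20918) = ((305 - 1*(-6))/(6*(-181 + 22*(-6))))*(1/20918) = ((305 + 6)/(6*(-181 - 132)))*(1/20918) = ((1/6)*311/(-313))*(1/20918) = ((1/6)*(-1/313)*311)*(1/20918) = -311/1878*1/20918 = -311/39284004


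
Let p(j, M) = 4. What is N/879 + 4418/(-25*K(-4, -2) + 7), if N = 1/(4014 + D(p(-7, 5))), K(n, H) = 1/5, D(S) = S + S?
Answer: 7809561643/3535338 ≈ 2209.0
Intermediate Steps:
D(S) = 2*S
K(n, H) = ⅕
N = 1/4022 (N = 1/(4014 + 2*4) = 1/(4014 + 8) = 1/4022 ≈ 0.00024863)
N/879 + 4418/(-25*K(-4, -2) + 7) = (1/4022)/879 + 4418/(-25*⅕ + 7) = (1/4022)*(1/879) + 4418/(-5 + 7) = 1/3535338 + 4418/2 = 1/3535338 + 4418*(½) = 1/3535338 + 2209 = 7809561643/3535338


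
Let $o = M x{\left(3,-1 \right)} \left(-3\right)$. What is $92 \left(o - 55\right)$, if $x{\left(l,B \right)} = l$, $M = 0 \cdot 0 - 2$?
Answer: $-3404$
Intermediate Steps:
$M = -2$ ($M = 0 - 2 = -2$)
$o = 18$ ($o = \left(-2\right) 3 \left(-3\right) = \left(-6\right) \left(-3\right) = 18$)
$92 \left(o - 55\right) = 92 \left(18 - 55\right) = 92 \left(-37\right) = -3404$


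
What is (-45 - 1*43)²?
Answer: 7744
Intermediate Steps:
(-45 - 1*43)² = (-45 - 43)² = (-88)² = 7744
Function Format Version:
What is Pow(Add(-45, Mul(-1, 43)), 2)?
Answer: 7744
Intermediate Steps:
Pow(Add(-45, Mul(-1, 43)), 2) = Pow(Add(-45, -43), 2) = Pow(-88, 2) = 7744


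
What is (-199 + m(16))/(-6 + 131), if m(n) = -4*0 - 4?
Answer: -203/125 ≈ -1.6240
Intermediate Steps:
m(n) = -4 (m(n) = 0 - 4 = -4)
(-199 + m(16))/(-6 + 131) = (-199 - 4)/(-6 + 131) = -203/125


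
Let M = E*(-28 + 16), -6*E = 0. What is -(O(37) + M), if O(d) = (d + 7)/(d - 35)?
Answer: -22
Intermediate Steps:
E = 0 (E = -1/6*0 = 0)
O(d) = (7 + d)/(-35 + d)
M = 0 (M = 0*(-28 + 16) = 0*(-12) = 0)
-(O(37) + M) = -((7 + 37)/(-35 + 37) + 0) = -(44/2 + 0) = -((1/2)*44 + 0) = -(22 + 0) = -1*22 = -22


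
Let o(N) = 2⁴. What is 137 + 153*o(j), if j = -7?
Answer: 2585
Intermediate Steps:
o(N) = 16
137 + 153*o(j) = 137 + 153*16 = 137 + 2448 = 2585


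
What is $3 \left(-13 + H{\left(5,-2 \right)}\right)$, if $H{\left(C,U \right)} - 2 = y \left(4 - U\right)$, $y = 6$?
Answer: $75$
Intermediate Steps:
$H{\left(C,U \right)} = 26 - 6 U$ ($H{\left(C,U \right)} = 2 + 6 \left(4 - U\right) = 2 - \left(-24 + 6 U\right) = 26 - 6 U$)
$3 \left(-13 + H{\left(5,-2 \right)}\right) = 3 \left(-13 + \left(26 - -12\right)\right) = 3 \left(-13 + \left(26 + 12\right)\right) = 3 \left(-13 + 38\right) = 3 \cdot 25 = 75$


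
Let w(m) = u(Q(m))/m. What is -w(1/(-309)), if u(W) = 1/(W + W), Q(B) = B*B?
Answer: 29503629/2 ≈ 1.4752e+7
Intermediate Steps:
Q(B) = B²
u(W) = 1/(2*W)
w(m) = 1/(2*m³) (w(m) = (1/(2*(m²)))/m = (1/(2*m²))/m = 1/(2*m³))
-w(1/(-309)) = -1/(2*(1/(-309))³) = -1/(2*(-1/309)³) = -(-29503629)/2 = -1*(-29503629/2) = 29503629/2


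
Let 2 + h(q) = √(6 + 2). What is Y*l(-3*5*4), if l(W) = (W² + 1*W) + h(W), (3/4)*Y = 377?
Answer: 5335304/3 + 3016*√2/3 ≈ 1.7799e+6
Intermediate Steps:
h(q) = -2 + 2*√2 (h(q) = -2 + √(6 + 2) = -2 + √8 = -2 + 2*√2)
Y = 1508/3 (Y = (4/3)*377 = 1508/3 ≈ 502.67)
l(W) = -2 + W + W² + 2*√2 (l(W) = (W² + 1*W) + (-2 + 2*√2) = (W² + W) + (-2 + 2*√2) = (W + W²) + (-2 + 2*√2) = -2 + W + W² + 2*√2)
Y*l(-3*5*4) = 1508*(-2 - 3*5*4 + (-3*5*4)² + 2*√2)/3 = 1508*(-2 - 15*4 + (-15*4)² + 2*√2)/3 = 1508*(-2 - 60 + (-60)² + 2*√2)/3 = 1508*(-2 - 60 + 3600 + 2*√2)/3 = 1508*(3538 + 2*√2)/3 = 5335304/3 + 3016*√2/3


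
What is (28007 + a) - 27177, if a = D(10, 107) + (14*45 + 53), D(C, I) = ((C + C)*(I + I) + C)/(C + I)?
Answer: 4649/3 ≈ 1549.7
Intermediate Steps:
D(C, I) = (C + 4*C*I)/(C + I) (D(C, I) = ((2*C)*(2*I) + C)/(C + I) = (4*C*I + C)/(C + I) = (C + 4*C*I)/(C + I))
a = 2159/3 (a = 10*(1 + 4*107)/(10 + 107) + (14*45 + 53) = 10*(1 + 428)/117 + (630 + 53) = 10*(1/117)*429 + 683 = 110/3 + 683 = 2159/3 ≈ 719.67)
(28007 + a) - 27177 = (28007 + 2159/3) - 27177 = 86180/3 - 27177 = 4649/3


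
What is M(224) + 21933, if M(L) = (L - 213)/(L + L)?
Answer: 9825995/448 ≈ 21933.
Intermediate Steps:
M(L) = (-213 + L)/(2*L) (M(L) = (-213 + L)/((2*L)) = (-213 + L)*(1/(2*L)) = (-213 + L)/(2*L))
M(224) + 21933 = (1/2)*(-213 + 224)/224 + 21933 = (1/2)*(1/224)*11 + 21933 = 11/448 + 21933 = 9825995/448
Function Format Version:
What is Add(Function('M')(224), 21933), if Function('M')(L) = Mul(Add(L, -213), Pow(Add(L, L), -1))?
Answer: Rational(9825995, 448) ≈ 21933.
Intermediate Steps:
Function('M')(L) = Mul(Rational(1, 2), Pow(L, -1), Add(-213, L)) (Function('M')(L) = Mul(Add(-213, L), Pow(Mul(2, L), -1)) = Mul(Add(-213, L), Mul(Rational(1, 2), Pow(L, -1))) = Mul(Rational(1, 2), Pow(L, -1), Add(-213, L)))
Add(Function('M')(224), 21933) = Add(Mul(Rational(1, 2), Pow(224, -1), Add(-213, 224)), 21933) = Add(Mul(Rational(1, 2), Rational(1, 224), 11), 21933) = Add(Rational(11, 448), 21933) = Rational(9825995, 448)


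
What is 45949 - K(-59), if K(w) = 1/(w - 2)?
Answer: 2802890/61 ≈ 45949.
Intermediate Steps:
K(w) = 1/(-2 + w)
45949 - K(-59) = 45949 - 1/(-2 - 59) = 45949 - 1/(-61) = 45949 - 1*(-1/61) = 45949 + 1/61 = 2802890/61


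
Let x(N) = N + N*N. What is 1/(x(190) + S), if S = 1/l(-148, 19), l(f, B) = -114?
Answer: 114/4137059 ≈ 2.7556e-5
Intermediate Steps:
x(N) = N + N²
S = -1/114 (S = 1/(-114) = -1/114 ≈ -0.0087719)
1/(x(190) + S) = 1/(190*(1 + 190) - 1/114) = 1/(190*191 - 1/114) = 1/(36290 - 1/114) = 1/(4137059/114) = 114/4137059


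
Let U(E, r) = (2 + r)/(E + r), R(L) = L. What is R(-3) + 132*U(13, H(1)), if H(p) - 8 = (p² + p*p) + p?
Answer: 137/2 ≈ 68.500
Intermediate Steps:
H(p) = 8 + p + 2*p² (H(p) = 8 + ((p² + p*p) + p) = 8 + ((p² + p²) + p) = 8 + (2*p² + p) = 8 + (p + 2*p²) = 8 + p + 2*p²)
U(E, r) = (2 + r)/(E + r)
R(-3) + 132*U(13, H(1)) = -3 + 132*((2 + (8 + 1 + 2*1²))/(13 + (8 + 1 + 2*1²))) = -3 + 132*((2 + (8 + 1 + 2*1))/(13 + (8 + 1 + 2*1))) = -3 + 132*((2 + (8 + 1 + 2))/(13 + (8 + 1 + 2))) = -3 + 132*((2 + 11)/(13 + 11)) = -3 + 132*(13/24) = -3 + 143/2 = 137/2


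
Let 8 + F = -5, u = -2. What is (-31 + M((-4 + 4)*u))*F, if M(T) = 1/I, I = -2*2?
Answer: 1625/4 ≈ 406.25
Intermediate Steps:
F = -13 (F = -8 - 5 = -13)
I = -4
M(T) = -¼ (M(T) = 1/(-4) = -¼)
(-31 + M((-4 + 4)*u))*F = (-31 - ¼)*(-13) = -125/4*(-13) = 1625/4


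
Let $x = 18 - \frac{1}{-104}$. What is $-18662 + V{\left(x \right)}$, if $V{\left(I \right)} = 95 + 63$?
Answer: $-18504$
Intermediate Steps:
$x = \frac{1873}{104}$ ($x = 18 - - \frac{1}{104} = 18 + \frac{1}{104} = \frac{1873}{104} \approx 18.01$)
$V{\left(I \right)} = 158$
$-18662 + V{\left(x \right)} = -18662 + 158 = -18504$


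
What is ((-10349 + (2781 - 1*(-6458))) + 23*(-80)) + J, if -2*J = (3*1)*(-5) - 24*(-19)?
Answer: -6341/2 ≈ -3170.5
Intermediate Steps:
J = -441/2 (J = -((3*1)*(-5) - 24*(-19))/2 = -(3*(-5) + 456)/2 = -(-15 + 456)/2 = -½*441 = -441/2 ≈ -220.50)
((-10349 + (2781 - 1*(-6458))) + 23*(-80)) + J = ((-10349 + (2781 - 1*(-6458))) + 23*(-80)) - 441/2 = ((-10349 + (2781 + 6458)) - 1840) - 441/2 = ((-10349 + 9239) - 1840) - 441/2 = (-1110 - 1840) - 441/2 = -2950 - 441/2 = -6341/2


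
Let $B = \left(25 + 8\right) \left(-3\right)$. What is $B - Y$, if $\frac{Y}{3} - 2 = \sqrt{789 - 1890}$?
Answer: $-105 - 3 i \sqrt{1101} \approx -105.0 - 99.544 i$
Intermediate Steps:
$B = -99$ ($B = 33 \left(-3\right) = -99$)
$Y = 6 + 3 i \sqrt{1101}$ ($Y = 6 + 3 \sqrt{789 - 1890} = 6 + 3 \sqrt{-1101} = 6 + 3 i \sqrt{1101} \approx 6.0 + 99.544 i$)
$B - Y = -99 - \left(6 + 3 i \sqrt{1101}\right) = -105 - 3 i \sqrt{1101}$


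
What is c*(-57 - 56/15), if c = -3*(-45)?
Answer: -8199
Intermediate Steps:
c = 135
c*(-57 - 56/15) = 135*(-57 - 56/15) = 135*(-911/15) = -8199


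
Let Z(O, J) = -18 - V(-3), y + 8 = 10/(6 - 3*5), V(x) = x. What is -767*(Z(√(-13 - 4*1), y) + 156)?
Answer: -108147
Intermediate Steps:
y = -82/9 (y = -8 + 10/(6 - 3*5) = -8 + 10/(6 - 15) = -8 + 10/(-9) = -8 + 10*(-⅑) = -8 - 10/9 = -82/9 ≈ -9.1111)
Z(O, J) = -15 (Z(O, J) = -18 - 1*(-3) = -18 + 3 = -15)
-767*(Z(√(-13 - 4*1), y) + 156) = -767*(-15 + 156) = -767*141 = -108147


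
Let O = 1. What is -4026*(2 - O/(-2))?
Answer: -10065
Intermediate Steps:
-4026*(2 - O/(-2)) = -4026*(2 - 1/(-2)) = -4026*(2 - (-1)/2) = -4026*(2 - 1*(-1/2)) = -4026*(2 + 1/2) = -4026*5/2 = -10065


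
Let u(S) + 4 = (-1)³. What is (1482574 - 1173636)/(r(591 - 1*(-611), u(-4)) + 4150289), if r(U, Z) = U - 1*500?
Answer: 308938/4150991 ≈ 0.074425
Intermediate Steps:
u(S) = -5 (u(S) = -4 + (-1)³ = -4 - 1 = -5)
r(U, Z) = -500 + U (r(U, Z) = U - 500 = -500 + U)
(1482574 - 1173636)/(r(591 - 1*(-611), u(-4)) + 4150289) = (1482574 - 1173636)/((-500 + (591 - 1*(-611))) + 4150289) = 308938/((-500 + (591 + 611)) + 4150289) = 308938/((-500 + 1202) + 4150289) = 308938/(702 + 4150289) = 308938/4150991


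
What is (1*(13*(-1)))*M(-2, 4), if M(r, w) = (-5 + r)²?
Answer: -637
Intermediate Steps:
(1*(13*(-1)))*M(-2, 4) = (1*(13*(-1)))*(-5 - 2)² = (1*(-13))*(-7)² = -13*49 = -637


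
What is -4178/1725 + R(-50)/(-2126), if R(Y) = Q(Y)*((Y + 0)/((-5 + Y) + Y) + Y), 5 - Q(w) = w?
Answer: -4881166/4278575 ≈ -1.1408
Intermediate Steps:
Q(w) = 5 - w
R(Y) = (5 - Y)*(Y + Y/(-5 + 2*Y)) (R(Y) = (5 - Y)*((Y + 0)/((-5 + Y) + Y) + Y) = (5 - Y)*(Y/(-5 + 2*Y) + Y) = (5 - Y)*(Y + Y/(-5 + 2*Y)))
-4178/1725 + R(-50)/(-2126) = -4178/1725 - 2*(-50)*(-5 - 50)*(-2 - 50)/(-5 + 2*(-50))/(-2126) = -4178*1/1725 - 2*(-50)*(-55)*(-52)/(-5 - 100)*(-1/2126) = -4178/1725 - 2*(-50)*(-55)*(-52)/(-105)*(-1/2126) = -4178/1725 - 2*(-50)*(-1/105)*(-55)*(-52)*(-1/2126) = -4178/1725 - 57200/21*(-1/2126) = -4178/1725 + 28600/22323 = -4881166/4278575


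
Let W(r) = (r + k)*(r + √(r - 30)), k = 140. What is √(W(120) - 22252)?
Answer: 2*√(2237 + 195*√10) ≈ 106.84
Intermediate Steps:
W(r) = (140 + r)*(r + √(-30 + r)) (W(r) = (r + 140)*(r + √(r - 30)) = (140 + r)*(r + √(-30 + r)))
√(W(120) - 22252) = √((120² + 140*120 + 140*√(-30 + 120) + 120*√(-30 + 120)) - 22252) = √((14400 + 16800 + 140*√90 + 120*√90) - 22252) = √((14400 + 16800 + 140*(3*√10) + 120*(3*√10)) - 22252) = √((14400 + 16800 + 420*√10 + 360*√10) - 22252) = √((31200 + 780*√10) - 22252) = √(8948 + 780*√10)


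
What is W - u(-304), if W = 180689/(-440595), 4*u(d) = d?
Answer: 33304531/440595 ≈ 75.590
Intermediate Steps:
u(d) = d/4
W = -180689/440595 (W = 180689*(-1/440595) = -180689/440595 ≈ -0.41010)
W - u(-304) = -180689/440595 - (-304)/4 = -180689/440595 - 1*(-76) = -180689/440595 + 76 = 33304531/440595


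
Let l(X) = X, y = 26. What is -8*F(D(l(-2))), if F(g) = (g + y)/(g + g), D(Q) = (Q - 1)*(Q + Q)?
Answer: -38/3 ≈ -12.667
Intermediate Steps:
D(Q) = 2*Q*(-1 + Q) (D(Q) = (-1 + Q)*(2*Q) = 2*Q*(-1 + Q))
F(g) = (26 + g)/(2*g) (F(g) = (g + 26)/(g + g) = (26 + g)/((2*g)) = (26 + g)*(1/(2*g)) = (26 + g)/(2*g))
-8*F(D(l(-2))) = -4*(26 + 2*(-2)*(-1 - 2))/(2*(-2)*(-1 - 2)) = -4*(26 + 2*(-2)*(-3))/(2*(-2)*(-3)) = -4*(26 + 12)/12 = -4*38/12 = -8*19/12 = -38/3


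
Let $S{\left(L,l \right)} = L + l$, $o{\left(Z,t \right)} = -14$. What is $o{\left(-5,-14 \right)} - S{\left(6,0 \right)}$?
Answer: $-20$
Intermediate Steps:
$o{\left(-5,-14 \right)} - S{\left(6,0 \right)} = -14 - \left(6 + 0\right) = -14 - 6 = -20$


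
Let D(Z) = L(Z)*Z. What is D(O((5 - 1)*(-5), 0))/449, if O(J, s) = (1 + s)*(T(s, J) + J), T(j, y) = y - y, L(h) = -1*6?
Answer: 120/449 ≈ 0.26726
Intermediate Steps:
L(h) = -6
T(j, y) = 0
O(J, s) = J*(1 + s) (O(J, s) = (1 + s)*(0 + J) = (1 + s)*J = J*(1 + s))
D(Z) = -6*Z
D(O((5 - 1)*(-5), 0))/449 = -6*(5 - 1)*(-5)*(1 + 0)/449 = -6*4*(-5)*(1/449) = -(-120)*(1/449) = -6*(-20)*(1/449) = 120*(1/449) = 120/449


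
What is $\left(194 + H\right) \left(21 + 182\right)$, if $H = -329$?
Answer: $-27405$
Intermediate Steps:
$\left(194 + H\right) \left(21 + 182\right) = \left(194 - 329\right) \left(21 + 182\right) = \left(-135\right) 203 = -27405$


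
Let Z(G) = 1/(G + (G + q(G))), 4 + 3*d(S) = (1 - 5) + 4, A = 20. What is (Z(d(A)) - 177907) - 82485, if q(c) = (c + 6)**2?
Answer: -44787415/172 ≈ -2.6039e+5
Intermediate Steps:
q(c) = (6 + c)**2
d(S) = -4/3 (d(S) = -4/3 + ((1 - 5) + 4)/3 = -4/3 + (-4 + 4)/3 = -4/3 + (1/3)*0 = -4/3 + 0 = -4/3)
Z(G) = 1/((6 + G)**2 + 2*G) (Z(G) = 1/(G + (G + (6 + G)**2)) = 1/((6 + G)**2 + 2*G))
(Z(d(A)) - 177907) - 82485 = (1/((6 - 4/3)**2 + 2*(-4/3)) - 177907) - 82485 = (1/((14/3)**2 - 8/3) - 177907) - 82485 = (1/(196/9 - 8/3) - 177907) - 82485 = (1/(172/9) - 177907) - 82485 = (9/172 - 177907) - 82485 = -30599995/172 - 82485 = -44787415/172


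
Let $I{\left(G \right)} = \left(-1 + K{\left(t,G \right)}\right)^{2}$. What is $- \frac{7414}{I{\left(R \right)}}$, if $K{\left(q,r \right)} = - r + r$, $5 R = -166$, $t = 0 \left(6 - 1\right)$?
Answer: $-7414$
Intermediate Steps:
$t = 0$ ($t = 0 \cdot 5 = 0$)
$R = - \frac{166}{5}$ ($R = \frac{1}{5} \left(-166\right) = - \frac{166}{5} \approx -33.2$)
$K{\left(q,r \right)} = 0$
$I{\left(G \right)} = 1$ ($I{\left(G \right)} = \left(-1 + 0\right)^{2} = \left(-1\right)^{2} = 1$)
$- \frac{7414}{I{\left(R \right)}} = - \frac{7414}{1} = \left(-7414\right) 1 = -7414$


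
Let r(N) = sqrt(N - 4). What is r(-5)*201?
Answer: 603*I ≈ 603.0*I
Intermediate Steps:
r(N) = sqrt(-4 + N)
r(-5)*201 = sqrt(-4 - 5)*201 = sqrt(-9)*201 = (3*I)*201 = 603*I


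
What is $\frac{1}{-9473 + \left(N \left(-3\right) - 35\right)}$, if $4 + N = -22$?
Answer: $- \frac{1}{9430} \approx -0.00010604$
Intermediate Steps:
$N = -26$ ($N = -4 - 22 = -26$)
$\frac{1}{-9473 + \left(N \left(-3\right) - 35\right)} = \frac{1}{-9473 - -43} = \frac{1}{-9473 + \left(78 - 35\right)} = \frac{1}{-9473 + 43} = \frac{1}{-9430} = - \frac{1}{9430}$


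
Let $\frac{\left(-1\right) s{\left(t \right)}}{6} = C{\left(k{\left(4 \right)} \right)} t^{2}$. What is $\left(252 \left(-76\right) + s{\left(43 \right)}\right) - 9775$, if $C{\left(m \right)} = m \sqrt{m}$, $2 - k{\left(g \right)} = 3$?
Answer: $-28927 + 11094 i \approx -28927.0 + 11094.0 i$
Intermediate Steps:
$k{\left(g \right)} = -1$ ($k{\left(g \right)} = 2 - 3 = -1$)
$C{\left(m \right)} = m^{\frac{3}{2}}$
$s{\left(t \right)} = 6 i t^{2}$ ($s{\left(t \right)} = - 6 \left(-1\right)^{\frac{3}{2}} t^{2} = - 6 - i t^{2} = - 6 \left(- i t^{2}\right) = 6 i t^{2}$)
$\left(252 \left(-76\right) + s{\left(43 \right)}\right) - 9775 = \left(252 \left(-76\right) + 6 i 43^{2}\right) - 9775 = \left(-19152 + 6 i 1849\right) - 9775 = \left(-19152 + 11094 i\right) - 9775 = -28927 + 11094 i$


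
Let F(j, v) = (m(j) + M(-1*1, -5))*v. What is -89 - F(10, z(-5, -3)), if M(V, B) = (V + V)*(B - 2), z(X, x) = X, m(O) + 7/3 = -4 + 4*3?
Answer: 28/3 ≈ 9.3333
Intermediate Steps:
m(O) = 17/3 (m(O) = -7/3 + (-4 + 4*3) = -7/3 + (-4 + 12) = -7/3 + 8 = 17/3)
M(V, B) = 2*V*(-2 + B) (M(V, B) = (2*V)*(-2 + B) = 2*V*(-2 + B))
F(j, v) = 59*v/3 (F(j, v) = (17/3 + 2*(-1*1)*(-2 - 5))*v = (17/3 + 2*(-1)*(-7))*v = (17/3 + 14)*v = 59*v/3)
-89 - F(10, z(-5, -3)) = -89 - 59*(-5)/3 = -89 - 1*(-295/3) = -89 + 295/3 = 28/3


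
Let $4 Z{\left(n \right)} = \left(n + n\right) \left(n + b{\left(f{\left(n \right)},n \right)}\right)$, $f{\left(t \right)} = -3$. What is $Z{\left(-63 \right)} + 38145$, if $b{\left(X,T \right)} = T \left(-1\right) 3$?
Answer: $34176$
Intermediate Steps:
$b{\left(X,T \right)} = - 3 T$ ($b{\left(X,T \right)} = - T 3 = - 3 T$)
$Z{\left(n \right)} = - n^{2}$ ($Z{\left(n \right)} = \frac{\left(n + n\right) \left(n - 3 n\right)}{4} = \frac{2 n \left(- 2 n\right)}{4} = \frac{\left(-4\right) n^{2}}{4} = - n^{2}$)
$Z{\left(-63 \right)} + 38145 = - \left(-63\right)^{2} + 38145 = \left(-1\right) 3969 + 38145 = -3969 + 38145 = 34176$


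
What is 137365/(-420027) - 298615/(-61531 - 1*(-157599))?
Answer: -138622743425/40351153836 ≈ -3.4354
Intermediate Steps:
137365/(-420027) - 298615/(-61531 - 1*(-157599)) = 137365*(-1/420027) - 298615/(-61531 + 157599) = -137365/420027 - 298615/96068 = -138622743425/40351153836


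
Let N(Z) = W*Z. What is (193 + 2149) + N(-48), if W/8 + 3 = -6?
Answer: 5798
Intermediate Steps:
W = -72 (W = -24 + 8*(-6) = -24 - 48 = -72)
N(Z) = -72*Z
(193 + 2149) + N(-48) = (193 + 2149) - 72*(-48) = 2342 + 3456 = 5798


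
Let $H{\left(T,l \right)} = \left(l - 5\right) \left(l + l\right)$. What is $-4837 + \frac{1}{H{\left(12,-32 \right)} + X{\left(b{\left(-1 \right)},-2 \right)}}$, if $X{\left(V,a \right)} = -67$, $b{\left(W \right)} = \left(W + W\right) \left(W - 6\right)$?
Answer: $- \frac{11129936}{2301} \approx -4837.0$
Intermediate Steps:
$H{\left(T,l \right)} = 2 l \left(-5 + l\right)$ ($H{\left(T,l \right)} = \left(-5 + l\right) 2 l = 2 l \left(-5 + l\right)$)
$b{\left(W \right)} = 2 W \left(-6 + W\right)$
$-4837 + \frac{1}{H{\left(12,-32 \right)} + X{\left(b{\left(-1 \right)},-2 \right)}} = -4837 + \frac{1}{2 \left(-32\right) \left(-5 - 32\right) - 67} = -4837 + \frac{1}{2 \left(-32\right) \left(-37\right) - 67} = -4837 + \frac{1}{2368 - 67} = -4837 + \frac{1}{2301} = - \frac{11129936}{2301}$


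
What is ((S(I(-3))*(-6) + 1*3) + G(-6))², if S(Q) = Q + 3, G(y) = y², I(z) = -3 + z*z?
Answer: 225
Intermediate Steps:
I(z) = -3 + z²
S(Q) = 3 + Q
((S(I(-3))*(-6) + 1*3) + G(-6))² = (((3 + (-3 + (-3)²))*(-6) + 1*3) + (-6)²)² = (((3 + (-3 + 9))*(-6) + 3) + 36)² = (((3 + 6)*(-6) + 3) + 36)² = ((9*(-6) + 3) + 36)² = ((-54 + 3) + 36)² = (-51 + 36)² = (-15)² = 225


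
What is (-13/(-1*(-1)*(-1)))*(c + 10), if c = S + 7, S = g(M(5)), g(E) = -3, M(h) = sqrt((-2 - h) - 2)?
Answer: 182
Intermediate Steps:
M(h) = sqrt(-4 - h)
S = -3
c = 4 (c = -3 + 7 = 4)
(-13/(-1*(-1)*(-1)))*(c + 10) = (-13/(-1*(-1)*(-1)))*(4 + 10) = -13/(1*(-1))*14 = -13/(-1)*14 = -13*(-1)*14 = 13*14 = 182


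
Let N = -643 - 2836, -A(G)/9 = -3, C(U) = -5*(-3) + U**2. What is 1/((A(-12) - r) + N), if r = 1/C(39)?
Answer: -1536/5302273 ≈ -0.00028969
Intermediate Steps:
C(U) = 15 + U**2
A(G) = 27 (A(G) = -9*(-3) = 27)
r = 1/1536 (r = 1/(15 + 39**2) = 1/(15 + 1521) = 1/1536 ≈ 0.00065104)
N = -3479
1/((A(-12) - r) + N) = 1/((27 - 1*1/1536) - 3479) = 1/((27 - 1/1536) - 3479) = 1/(41471/1536 - 3479) = 1/(-5302273/1536) = -1536/5302273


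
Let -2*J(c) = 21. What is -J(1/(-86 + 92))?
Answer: 21/2 ≈ 10.500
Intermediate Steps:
J(c) = -21/2 (J(c) = -½*21 = -21/2)
-J(1/(-86 + 92)) = -1*(-21/2) = 21/2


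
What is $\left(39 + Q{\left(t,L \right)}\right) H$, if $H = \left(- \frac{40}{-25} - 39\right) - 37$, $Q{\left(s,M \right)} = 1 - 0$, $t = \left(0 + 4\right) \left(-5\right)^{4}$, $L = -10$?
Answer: $-2976$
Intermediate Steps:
$t = 2500$ ($t = 4 \cdot 625 = 2500$)
$Q{\left(s,M \right)} = 1$ ($Q{\left(s,M \right)} = 1 + 0 = 1$)
$H = - \frac{372}{5}$ ($H = \left(\left(-40\right) \left(- \frac{1}{25}\right) - 39\right) - 37 = \left(\frac{8}{5} - 39\right) - 37 = - \frac{187}{5} - 37 = - \frac{372}{5} \approx -74.4$)
$\left(39 + Q{\left(t,L \right)}\right) H = \left(39 + 1\right) \left(- \frac{372}{5}\right) = 40 \left(- \frac{372}{5}\right) = -2976$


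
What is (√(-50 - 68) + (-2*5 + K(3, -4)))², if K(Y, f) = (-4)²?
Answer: (6 + I*√118)² ≈ -82.0 + 130.35*I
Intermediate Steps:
K(Y, f) = 16
(√(-50 - 68) + (-2*5 + K(3, -4)))² = (√(-50 - 68) + (-2*5 + 16))² = (√(-118) + (-10 + 16))² = (I*√118 + 6)² = (6 + I*√118)²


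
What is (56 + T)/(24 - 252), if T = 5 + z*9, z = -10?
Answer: 29/228 ≈ 0.12719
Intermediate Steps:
T = -85 (T = 5 - 10*9 = 5 - 90 = -85)
(56 + T)/(24 - 252) = (56 - 85)/(24 - 252) = -29/(-228) = -29*(-1/228) = 29/228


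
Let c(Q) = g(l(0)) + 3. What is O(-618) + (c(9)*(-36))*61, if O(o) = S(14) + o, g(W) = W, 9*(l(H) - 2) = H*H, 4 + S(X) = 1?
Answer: -11601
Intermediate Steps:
S(X) = -3 (S(X) = -4 + 1 = -3)
l(H) = 2 + H**2/9 (l(H) = 2 + (H*H)/9 = 2 + H**2/9)
O(o) = -3 + o
c(Q) = 5 (c(Q) = (2 + (1/9)*0**2) + 3 = (2 + (1/9)*0) + 3 = (2 + 0) + 3 = 2 + 3 = 5)
O(-618) + (c(9)*(-36))*61 = (-3 - 618) + (5*(-36))*61 = -621 - 180*61 = -621 - 10980 = -11601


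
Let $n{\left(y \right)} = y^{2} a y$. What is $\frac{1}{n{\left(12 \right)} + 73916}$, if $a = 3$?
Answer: $\frac{1}{79100} \approx 1.2642 \cdot 10^{-5}$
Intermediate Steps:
$n{\left(y \right)} = 3 y^{3}$ ($n{\left(y \right)} = y^{2} \cdot 3 y = 3 y^{2} y = 3 y^{3}$)
$\frac{1}{n{\left(12 \right)} + 73916} = \frac{1}{3 \cdot 12^{3} + 73916} = \frac{1}{3 \cdot 1728 + 73916} = \frac{1}{5184 + 73916} = \frac{1}{79100}$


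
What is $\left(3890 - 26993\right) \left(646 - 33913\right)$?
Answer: $768567501$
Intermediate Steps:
$\left(3890 - 26993\right) \left(646 - 33913\right) = \left(-23103\right) \left(-33267\right) = 768567501$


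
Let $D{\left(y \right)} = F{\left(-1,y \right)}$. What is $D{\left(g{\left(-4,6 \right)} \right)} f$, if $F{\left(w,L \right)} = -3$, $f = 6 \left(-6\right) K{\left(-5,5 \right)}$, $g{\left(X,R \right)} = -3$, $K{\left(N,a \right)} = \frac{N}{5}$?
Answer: $-108$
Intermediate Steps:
$K{\left(N,a \right)} = \frac{N}{5}$ ($K{\left(N,a \right)} = N \frac{1}{5} = \frac{N}{5}$)
$f = 36$ ($f = 6 \left(-6\right) \frac{1}{5} \left(-5\right) = \left(-36\right) \left(-1\right) = 36$)
$D{\left(y \right)} = -3$
$D{\left(g{\left(-4,6 \right)} \right)} f = \left(-3\right) 36 = -108$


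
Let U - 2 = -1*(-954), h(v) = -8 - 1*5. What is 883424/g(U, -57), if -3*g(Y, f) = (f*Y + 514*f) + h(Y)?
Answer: 2650272/83803 ≈ 31.625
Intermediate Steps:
h(v) = -13 (h(v) = -8 - 5 = -13)
U = 956 (U = 2 - 1*(-954) = 2 + 954 = 956)
g(Y, f) = 13/3 - 514*f/3 - Y*f/3 (g(Y, f) = -((f*Y + 514*f) - 13)/3 = -((Y*f + 514*f) - 13)/3 = -((514*f + Y*f) - 13)/3 = -(-13 + 514*f + Y*f)/3 = 13/3 - 514*f/3 - Y*f/3)
883424/g(U, -57) = 883424/(13/3 - 514/3*(-57) - 1/3*956*(-57)) = 883424/(13/3 + 9766 + 18164) = 883424/(83803/3) = 883424*(3/83803) = 2650272/83803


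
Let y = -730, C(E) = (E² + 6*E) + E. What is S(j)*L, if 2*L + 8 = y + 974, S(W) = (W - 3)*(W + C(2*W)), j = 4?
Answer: 14632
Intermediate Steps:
C(E) = E² + 7*E
S(W) = (-3 + W)*(W + 2*W*(7 + 2*W)) (S(W) = (W - 3)*(W + (2*W)*(7 + 2*W)) = (-3 + W)*(W + 2*W*(7 + 2*W)))
L = 118 (L = -4 + (-730 + 974)/2 = -4 + (½)*244 = -4 + 122 = 118)
S(j)*L = (4*(-45 + 3*4 + 4*4²))*118 = (4*(-45 + 12 + 4*16))*118 = (4*(-45 + 12 + 64))*118 = (4*31)*118 = 124*118 = 14632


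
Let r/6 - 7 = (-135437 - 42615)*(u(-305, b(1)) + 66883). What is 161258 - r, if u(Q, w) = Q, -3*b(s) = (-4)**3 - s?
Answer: 71126237552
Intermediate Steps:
b(s) = 64/3 + s/3 (b(s) = -((-4)**3 - s)/3 = -(-64 - s)/3 = 64/3 + s/3)
r = -71126076294 (r = 42 + 6*((-135437 - 42615)*(-305 + 66883)) = 42 + 6*(-178052*66578) = 42 + 6*(-11854346056) = 42 - 71126076336 = -71126076294)
161258 - r = 161258 - 1*(-71126076294) = 161258 + 71126076294 = 71126237552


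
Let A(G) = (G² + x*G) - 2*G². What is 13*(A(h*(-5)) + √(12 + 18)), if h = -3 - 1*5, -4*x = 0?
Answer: -20800 + 13*√30 ≈ -20729.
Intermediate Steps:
x = 0 (x = -¼*0 = 0)
h = -8 (h = -3 - 5 = -8)
A(G) = -G² (A(G) = (G² + 0*G) - 2*G² = (G² + 0) - 2*G² = G² - 2*G² = -G²)
13*(A(h*(-5)) + √(12 + 18)) = 13*(-(-8*(-5))² + √(12 + 18)) = 13*(-1*40² + √30) = 13*(-1*1600 + √30) = 13*(-1600 + √30) = -20800 + 13*√30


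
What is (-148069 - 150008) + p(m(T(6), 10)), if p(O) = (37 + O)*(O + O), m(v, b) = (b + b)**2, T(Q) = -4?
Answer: 51523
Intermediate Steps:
m(v, b) = 4*b**2 (m(v, b) = (2*b)**2 = 4*b**2)
p(O) = 2*O*(37 + O) (p(O) = (37 + O)*(2*O) = 2*O*(37 + O))
(-148069 - 150008) + p(m(T(6), 10)) = (-148069 - 150008) + 2*(4*10**2)*(37 + 4*10**2) = -298077 + 2*(4*100)*(37 + 4*100) = -298077 + 2*400*(37 + 400) = -298077 + 2*400*437 = -298077 + 349600 = 51523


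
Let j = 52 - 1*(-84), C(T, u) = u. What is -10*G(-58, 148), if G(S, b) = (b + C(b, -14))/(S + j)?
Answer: -670/39 ≈ -17.179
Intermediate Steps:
j = 136 (j = 52 + 84 = 136)
G(S, b) = (-14 + b)/(136 + S) (G(S, b) = (b - 14)/(S + 136) = (-14 + b)/(136 + S))
-10*G(-58, 148) = -10*(-14 + 148)/(136 - 58) = -10*134/78 = -5*134/39 = -10*67/39 = -670/39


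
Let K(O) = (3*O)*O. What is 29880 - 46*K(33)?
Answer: -120402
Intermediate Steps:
K(O) = 3*O**2
29880 - 46*K(33) = 29880 - 46*3*33**2 = 29880 - 46*3*1089 = 29880 - 46*3267 = 29880 - 1*150282 = 29880 - 150282 = -120402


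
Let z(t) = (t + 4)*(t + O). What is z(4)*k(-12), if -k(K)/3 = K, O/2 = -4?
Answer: -1152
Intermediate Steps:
O = -8 (O = 2*(-4) = -8)
k(K) = -3*K
z(t) = (-8 + t)*(4 + t) (z(t) = (t + 4)*(t - 8) = (4 + t)*(-8 + t) = (-8 + t)*(4 + t))
z(4)*k(-12) = (-32 + 4² - 4*4)*(-3*(-12)) = (-32 + 16 - 16)*36 = -32*36 = -1152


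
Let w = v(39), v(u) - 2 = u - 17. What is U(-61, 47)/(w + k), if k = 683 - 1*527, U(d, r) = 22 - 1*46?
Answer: -2/15 ≈ -0.13333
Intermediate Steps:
v(u) = -15 + u (v(u) = 2 + (u - 17) = 2 + (-17 + u) = -15 + u)
U(d, r) = -24 (U(d, r) = 22 - 46 = -24)
w = 24 (w = -15 + 39 = 24)
k = 156 (k = 683 - 527 = 156)
U(-61, 47)/(w + k) = -24/(24 + 156) = -24/180 = -24*1/180 = -2/15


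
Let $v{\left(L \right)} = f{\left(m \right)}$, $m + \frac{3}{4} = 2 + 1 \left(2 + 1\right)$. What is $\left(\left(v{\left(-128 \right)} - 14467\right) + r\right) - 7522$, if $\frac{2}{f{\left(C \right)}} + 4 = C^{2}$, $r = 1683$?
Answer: $- \frac{4568818}{225} \approx -20306.0$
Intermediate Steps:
$m = \frac{17}{4}$ ($m = - \frac{3}{4} + \left(2 + 1 \left(2 + 1\right)\right) = - \frac{3}{4} + \left(2 + 1 \cdot 3\right) = - \frac{3}{4} + \left(2 + 3\right) = - \frac{3}{4} + 5 = \frac{17}{4} \approx 4.25$)
$f{\left(C \right)} = \frac{2}{-4 + C^{2}}$
$v{\left(L \right)} = \frac{32}{225}$ ($v{\left(L \right)} = \frac{2}{-4 + \left(\frac{17}{4}\right)^{2}} = \frac{2}{-4 + \frac{289}{16}} = \frac{2}{\frac{225}{16}} = 2 \cdot \frac{16}{225} = \frac{32}{225}$)
$\left(\left(v{\left(-128 \right)} - 14467\right) + r\right) - 7522 = \left(\left(\frac{32}{225} - 14467\right) + 1683\right) - 7522 = \left(- \frac{3255043}{225} + 1683\right) - 7522 = - \frac{2876368}{225} - 7522 = - \frac{4568818}{225}$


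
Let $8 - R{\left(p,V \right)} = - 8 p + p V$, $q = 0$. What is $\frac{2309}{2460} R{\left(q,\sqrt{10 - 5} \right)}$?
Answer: $\frac{4618}{615} \approx 7.5089$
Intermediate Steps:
$R{\left(p,V \right)} = 8 + 8 p - V p$ ($R{\left(p,V \right)} = 8 - \left(- 8 p + p V\right) = 8 - \left(- 8 p + V p\right) = 8 + 8 p - V p$)
$\frac{2309}{2460} R{\left(q,\sqrt{10 - 5} \right)} = \frac{2309}{2460} \left(8 + 8 \cdot 0 - \sqrt{10 - 5} \cdot 0\right) = 2309 \cdot \frac{1}{2460} \left(8 + 0 - \sqrt{5} \cdot 0\right) = \frac{2309 \left(8 + 0 + 0\right)}{2460} = \frac{2309}{2460} \cdot 8 = \frac{4618}{615}$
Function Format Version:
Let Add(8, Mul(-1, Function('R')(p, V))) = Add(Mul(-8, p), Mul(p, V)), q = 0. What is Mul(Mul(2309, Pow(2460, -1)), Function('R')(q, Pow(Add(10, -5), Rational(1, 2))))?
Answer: Rational(4618, 615) ≈ 7.5089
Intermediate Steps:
Function('R')(p, V) = Add(8, Mul(8, p), Mul(-1, V, p)) (Function('R')(p, V) = Add(8, Mul(-1, Add(Mul(-8, p), Mul(p, V)))) = Add(8, Mul(-1, Add(Mul(-8, p), Mul(V, p)))) = Add(8, Add(Mul(8, p), Mul(-1, V, p))) = Add(8, Mul(8, p), Mul(-1, V, p)))
Mul(Mul(2309, Pow(2460, -1)), Function('R')(q, Pow(Add(10, -5), Rational(1, 2)))) = Mul(Mul(2309, Pow(2460, -1)), Add(8, Mul(8, 0), Mul(-1, Pow(Add(10, -5), Rational(1, 2)), 0))) = Mul(Mul(2309, Rational(1, 2460)), Add(8, 0, Mul(-1, Pow(5, Rational(1, 2)), 0))) = Mul(Rational(2309, 2460), Add(8, 0, 0)) = Mul(Rational(2309, 2460), 8) = Rational(4618, 615)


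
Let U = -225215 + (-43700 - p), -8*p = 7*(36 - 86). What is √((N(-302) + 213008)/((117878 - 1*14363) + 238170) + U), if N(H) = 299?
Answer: I*√13955775638379855/227790 ≈ 518.61*I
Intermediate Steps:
p = 175/4 (p = -7*(36 - 86)/8 = -7*(-50)/8 = -⅛*(-350) = 175/4 ≈ 43.750)
U = -1075835/4 (U = -225215 + (-43700 - 1*175/4) = -225215 + (-43700 - 175/4) = -225215 - 174975/4 = -1075835/4 ≈ -2.6896e+5)
√((N(-302) + 213008)/((117878 - 1*14363) + 238170) + U) = √((299 + 213008)/((117878 - 1*14363) + 238170) - 1075835/4) = √(213307/((117878 - 14363) + 238170) - 1075835/4) = √(213307/(103515 + 238170) - 1075835/4) = √(213307/341685 - 1075835/4) = √(-367595828747/1366740) = I*√13955775638379855/227790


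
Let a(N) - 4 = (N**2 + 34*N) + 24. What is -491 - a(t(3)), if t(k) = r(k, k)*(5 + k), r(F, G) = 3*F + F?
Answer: -12999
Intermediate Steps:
r(F, G) = 4*F
t(k) = 4*k*(5 + k) (t(k) = (4*k)*(5 + k) = 4*k*(5 + k))
a(N) = 28 + N**2 + 34*N (a(N) = 4 + ((N**2 + 34*N) + 24) = 4 + (24 + N**2 + 34*N) = 28 + N**2 + 34*N)
-491 - a(t(3)) = -491 - (28 + (4*3*(5 + 3))**2 + 34*(4*3*(5 + 3))) = -491 - (28 + (4*3*8)**2 + 34*(4*3*8)) = -491 - (28 + 96**2 + 34*96) = -491 - (28 + 9216 + 3264) = -491 - 1*12508 = -491 - 12508 = -12999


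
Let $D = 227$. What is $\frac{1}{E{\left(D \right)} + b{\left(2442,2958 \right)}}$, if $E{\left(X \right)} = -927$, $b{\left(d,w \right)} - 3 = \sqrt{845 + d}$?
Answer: $- \frac{924}{850489} - \frac{\sqrt{3287}}{850489} \approx -0.0011538$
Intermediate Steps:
$b{\left(d,w \right)} = 3 + \sqrt{845 + d}$
$\frac{1}{E{\left(D \right)} + b{\left(2442,2958 \right)}} = \frac{1}{-927 + \left(3 + \sqrt{845 + 2442}\right)} = \frac{1}{-927 + \left(3 + \sqrt{3287}\right)} = \frac{1}{-924 + \sqrt{3287}}$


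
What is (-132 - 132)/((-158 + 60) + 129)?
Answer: -264/31 ≈ -8.5161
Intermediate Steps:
(-132 - 132)/((-158 + 60) + 129) = -264/(-98 + 129) = -264/31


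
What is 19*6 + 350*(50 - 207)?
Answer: -54836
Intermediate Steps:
19*6 + 350*(50 - 207) = 114 + 350*(-157) = 114 - 54950 = -54836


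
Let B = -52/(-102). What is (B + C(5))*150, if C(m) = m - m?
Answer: 1300/17 ≈ 76.471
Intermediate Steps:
C(m) = 0
B = 26/51 (B = -52*(-1/102) = 26/51 ≈ 0.50980)
(B + C(5))*150 = (26/51 + 0)*150 = (26/51)*150 = 1300/17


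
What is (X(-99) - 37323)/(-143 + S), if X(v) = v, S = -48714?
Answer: 37422/48857 ≈ 0.76595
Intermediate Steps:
(X(-99) - 37323)/(-143 + S) = (-99 - 37323)/(-143 - 48714) = -37422/(-48857) = -37422*(-1/48857) = 37422/48857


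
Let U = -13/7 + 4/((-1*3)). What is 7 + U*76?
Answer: -4945/21 ≈ -235.48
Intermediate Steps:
U = -67/21 (U = -13*1/7 + 4/(-3) = -13/7 + 4*(-1/3) = -13/7 - 4/3 = -67/21 ≈ -3.1905)
7 + U*76 = 7 - 67/21*76 = 7 - 5092/21 = -4945/21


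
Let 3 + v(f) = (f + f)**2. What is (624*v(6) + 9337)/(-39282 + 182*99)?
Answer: -97321/21264 ≈ -4.5768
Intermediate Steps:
v(f) = -3 + 4*f**2 (v(f) = -3 + (f + f)**2 = -3 + (2*f)**2 = -3 + 4*f**2)
(624*v(6) + 9337)/(-39282 + 182*99) = (624*(-3 + 4*6**2) + 9337)/(-39282 + 182*99) = (624*(-3 + 4*36) + 9337)/(-39282 + 18018) = (624*(-3 + 144) + 9337)/(-21264) = (624*141 + 9337)*(-1/21264) = (87984 + 9337)*(-1/21264) = 97321*(-1/21264) = -97321/21264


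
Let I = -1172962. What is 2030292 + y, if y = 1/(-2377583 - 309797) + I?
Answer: 2303971495399/2687380 ≈ 8.5733e+5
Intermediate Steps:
y = -3152194619561/2687380 (y = 1/(-2377583 - 309797) - 1172962 = 1/(-2687380) - 1172962 = -1/2687380 - 1172962 = -3152194619561/2687380 ≈ -1.1730e+6)
2030292 + y = 2030292 - 3152194619561/2687380 = 2303971495399/2687380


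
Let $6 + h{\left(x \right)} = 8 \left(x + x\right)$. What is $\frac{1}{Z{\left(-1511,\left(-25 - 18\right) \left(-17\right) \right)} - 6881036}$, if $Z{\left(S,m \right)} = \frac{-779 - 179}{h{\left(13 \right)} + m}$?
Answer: $- \frac{933}{6420007546} \approx -1.4533 \cdot 10^{-7}$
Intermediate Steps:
$h{\left(x \right)} = -6 + 16 x$ ($h{\left(x \right)} = -6 + 8 \left(x + x\right) = -6 + 8 \cdot 2 x = -6 + 16 x$)
$Z{\left(S,m \right)} = - \frac{958}{202 + m}$ ($Z{\left(S,m \right)} = \frac{-779 - 179}{\left(-6 + 16 \cdot 13\right) + m} = - \frac{958}{\left(-6 + 208\right) + m} = - \frac{958}{202 + m}$)
$\frac{1}{Z{\left(-1511,\left(-25 - 18\right) \left(-17\right) \right)} - 6881036} = \frac{1}{- \frac{958}{202 + \left(-25 - 18\right) \left(-17\right)} - 6881036} = \frac{1}{- \frac{958}{202 - -731} - 6881036} = \frac{1}{- \frac{958}{202 + 731} - 6881036} = \frac{1}{- \frac{958}{933} - 6881036} = \frac{1}{- \frac{6420007546}{933}} = - \frac{933}{6420007546}$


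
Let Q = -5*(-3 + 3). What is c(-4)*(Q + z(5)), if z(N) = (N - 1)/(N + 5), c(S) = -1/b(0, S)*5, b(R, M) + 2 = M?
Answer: ⅓ ≈ 0.33333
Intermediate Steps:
b(R, M) = -2 + M
Q = 0 (Q = -5*0 = 0)
c(S) = -5/(-2 + S) (c(S) = -1/(-2 + S)*5 = -5/(-2 + S))
z(N) = (-1 + N)/(5 + N)
c(-4)*(Q + z(5)) = (-5/(-2 - 4))*(0 + (-1 + 5)/(5 + 5)) = (-5/(-6))*(0 + 4/10) = (-5*(-⅙))*(0 + (⅒)*4) = 5*(0 + ⅖)/6 = (⅚)*(⅖) = ⅓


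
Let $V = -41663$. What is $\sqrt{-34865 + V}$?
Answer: $4 i \sqrt{4783} \approx 276.64 i$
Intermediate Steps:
$\sqrt{-34865 + V} = \sqrt{-34865 - 41663} = \sqrt{-76528} = 4 i \sqrt{4783}$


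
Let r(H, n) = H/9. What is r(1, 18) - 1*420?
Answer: -3779/9 ≈ -419.89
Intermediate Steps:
r(H, n) = H/9 (r(H, n) = H*(⅑) = H/9)
r(1, 18) - 1*420 = (⅑)*1 - 1*420 = ⅑ - 420 = -3779/9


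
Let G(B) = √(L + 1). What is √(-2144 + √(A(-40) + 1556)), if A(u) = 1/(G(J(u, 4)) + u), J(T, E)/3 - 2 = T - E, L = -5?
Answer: √(-1379029376 + 802*√802*√(1247892 - I))/802 ≈ 1.7226e-7 - 45.875*I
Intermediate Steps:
J(T, E) = 6 - 3*E + 3*T (J(T, E) = 6 + 3*(T - E) = 6 + (-3*E + 3*T) = 6 - 3*E + 3*T)
G(B) = 2*I (G(B) = √(-5 + 1) = √(-4) = 2*I)
A(u) = 1/(u + 2*I) (A(u) = 1/(2*I + u) = 1/(u + 2*I))
√(-2144 + √(A(-40) + 1556)) = √(-2144 + √(1/(-40 + 2*I) + 1556)) = √(-2144 + √((-40 - 2*I)/1604 + 1556)) = √(-2144 + √(1556 + (-40 - 2*I)/1604))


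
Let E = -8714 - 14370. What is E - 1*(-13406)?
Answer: -9678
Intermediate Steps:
E = -23084
E - 1*(-13406) = -23084 - 1*(-13406) = -23084 + 13406 = -9678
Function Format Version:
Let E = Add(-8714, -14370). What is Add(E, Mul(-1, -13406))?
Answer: -9678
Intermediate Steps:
E = -23084
Add(E, Mul(-1, -13406)) = Add(-23084, Mul(-1, -13406)) = Add(-23084, 13406) = -9678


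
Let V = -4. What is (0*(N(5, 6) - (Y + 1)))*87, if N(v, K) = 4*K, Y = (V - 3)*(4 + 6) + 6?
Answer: 0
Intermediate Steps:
Y = -64 (Y = (-4 - 3)*(4 + 6) + 6 = -7*10 + 6 = -70 + 6 = -64)
(0*(N(5, 6) - (Y + 1)))*87 = (0*(4*6 - (-64 + 1)))*87 = (0*(24 - 1*(-63)))*87 = (0*(24 + 63))*87 = (0*87)*87 = 0*87 = 0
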